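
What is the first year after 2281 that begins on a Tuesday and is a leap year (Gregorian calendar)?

Jan 1 advances by 2 weekdays after a leap year and by 1 after a common year.
2281: Jan 1 is Saturday.
2282: Sunday
2283: Monday
2284: Tuesday (leap)
2284 begins on a Tuesday and is a leap year.

2284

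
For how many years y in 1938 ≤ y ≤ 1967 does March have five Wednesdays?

14

March has 31 days; it has five Wednesdays when Wednesday falls among the first (month-length − 28) days — i.e. when March 1 is one of Wednesday/Tuesday/Monday.
March 1 by year: 1938:Tue✓ 1939:Wed✓ 1940:Fri 1941:Sat 1942:Sun 1943:Mon✓ 1944:Wed✓ 1945:Thu 1946:Fri 1947:Sat 1948:Mon✓ 1949:Tue✓ 1950:Wed✓ 1951:Thu 1952:Sat 1953:Sun 1954:Mon✓ 1955:Tue✓ 1956:Thu 1957:Fri 1958:Sat 1959:Sun 1960:Tue✓ 1961:Wed✓ 1962:Thu 1963:Fri 1964:Sun 1965:Mon✓ 1966:Tue✓ 1967:Wed✓
Years with five Wednesdays: 1938, 1939, 1943, 1944, 1948, 1949, 1950, 1954, 1955, 1960, 1961, 1965, 1966, 1967 → 14.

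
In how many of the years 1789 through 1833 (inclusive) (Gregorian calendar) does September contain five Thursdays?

13

September has 30 days; it has five Thursdays when Thursday falls among the first (month-length − 28) days — i.e. when September 1 is one of Thursday/Wednesday.
September 1 by year: 1789:Tue 1790:Wed✓ 1791:Thu✓ 1792:Sat 1793:Sun 1794:Mon 1795:Tue 1796:Thu✓ 1797:Fri 1798:Sat 1799:Sun 1800:Mon 1801:Tue 1802:Wed✓ 1803:Thu✓ …(15 more)… 1819:Wed✓ 1820:Fri 1821:Sat 1822:Sun 1823:Mon 1824:Wed✓ 1825:Thu✓ 1826:Fri 1827:Sat 1828:Mon 1829:Tue 1830:Wed✓ 1831:Thu✓ 1832:Sat 1833:Sun
Years with five Thursdays: 1790, 1791, 1796, 1802, 1803, 1808, 1813, 1814, 1819, 1824, 1825, 1830, 1831 → 13.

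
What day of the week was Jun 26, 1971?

January 1, 1971 is a Friday.
June 26 is day 177 of the year, i.e. 176 days after Jan 1.
176 mod 7 = 1, so advance 1 weekday from Friday: Saturday.

Saturday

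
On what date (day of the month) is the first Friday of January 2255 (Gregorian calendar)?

5

January 1, 2255 is a Monday, so the first Friday is the 5th.
The first Friday is 5 + 0 = 5.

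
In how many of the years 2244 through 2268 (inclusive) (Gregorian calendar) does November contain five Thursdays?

7

November has 30 days; it has five Thursdays when Thursday falls among the first (month-length − 28) days — i.e. when November 1 is one of Thursday/Wednesday.
November 1 by year: 2244:Fri 2245:Sat 2246:Sun 2247:Mon 2248:Wed✓ 2249:Thu✓ 2250:Fri 2251:Sat 2252:Mon 2253:Tue 2254:Wed✓ 2255:Thu✓ 2256:Sat 2257:Sun 2258:Mon 2259:Tue 2260:Thu✓ 2261:Fri 2262:Sat 2263:Sun 2264:Tue 2265:Wed✓ 2266:Thu✓ 2267:Fri 2268:Sun
Years with five Thursdays: 2248, 2249, 2254, 2255, 2260, 2265, 2266 → 7.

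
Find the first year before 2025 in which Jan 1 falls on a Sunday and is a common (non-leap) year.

2023

Jan 1 advances by 2 weekdays after a leap year and by 1 after a common year.
2025: Jan 1 is Wednesday.
2024: Monday (leap)
2023: Sunday
2023 begins on a Sunday and is a common year.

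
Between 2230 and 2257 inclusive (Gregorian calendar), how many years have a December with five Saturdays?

December has 31 days; it has five Saturdays when Saturday falls among the first (month-length − 28) days — i.e. when December 1 is one of Saturday/Friday/Thursday.
December 1 by year: 2230:Wed 2231:Thu✓ 2232:Sat✓ 2233:Sun 2234:Mon 2235:Tue 2236:Thu✓ 2237:Fri✓ 2238:Sat✓ 2239:Sun 2240:Tue 2241:Wed 2242:Thu✓ 2243:Fri✓ 2244:Sun 2245:Mon 2246:Tue 2247:Wed 2248:Fri✓ 2249:Sat✓ 2250:Sun 2251:Mon 2252:Wed 2253:Thu✓ 2254:Fri✓ 2255:Sat✓ 2256:Mon 2257:Tue
Years with five Saturdays: 2231, 2232, 2236, 2237, 2238, 2242, 2243, 2248, 2249, 2253, 2254, 2255 → 12.

12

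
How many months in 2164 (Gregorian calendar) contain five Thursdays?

4

A month of length L has five Thursdays iff its first Thursday is on day ≤ L−28 (so day 1–3 in a 31-day month, 1–2 in a 30-day month, day 1 in a leap February).
Checking each month of 2164: Jan starts Sun (31d); Feb starts Wed (29d); Mar starts Thu (31d) ✓; Apr starts Sun (30d); May starts Tue (31d) ✓; Jun starts Fri (30d); Jul starts Sun (31d); Aug starts Wed (31d) ✓; Sep starts Sat (30d); Oct starts Mon (31d); Nov starts Thu (30d) ✓; Dec starts Sat (31d).
Five-Thursday months: March, May, August, November → 4.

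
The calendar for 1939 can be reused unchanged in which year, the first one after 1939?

Two years share a calendar iff Jan 1 falls on the same weekday and both are leap or both are common. 1939: Jan 1 is Sunday, common year.
1940: Jan 1 Monday, leap
1941: Jan 1 Wednesday, common
1942: Jan 1 Thursday, common
1943: Jan 1 Friday, common
1944: Jan 1 Saturday, leap
1945: Jan 1 Monday, common
1946: Jan 1 Tuesday, common
1947: Jan 1 Wednesday, common
1948: Jan 1 Thursday, leap
1949: Jan 1 Saturday, common
1950: Jan 1 Sunday, common
1950 matches on both conditions.

1950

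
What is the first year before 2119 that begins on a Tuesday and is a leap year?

2104

Jan 1 advances by 2 weekdays after a leap year and by 1 after a common year.
2119: Jan 1 is Sunday.
2118: Saturday
2117: Friday
2116: Wednesday (leap)
2115: Tuesday
2114: Monday
2113: Sunday
2112: Friday (leap)
2111: Thursday
2110: Wednesday
2109: Tuesday
2108: Sunday (leap)
2107: Saturday
2106: Friday
2105: Thursday
2104: Tuesday (leap)
2104 begins on a Tuesday and is a leap year.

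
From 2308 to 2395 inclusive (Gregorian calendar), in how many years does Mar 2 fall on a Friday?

Track Mar 2's weekday year by year (advancing +1, or +2 across a Feb 29):
  2308: Mon  2309: Tue (+1)  2310: Wed (+1)  2311: Thu (+1)  2312: Sat (+2)
  2313: Sun (+1)  2314: Mon (+1)  2315: Tue (+1)  2316: Thu (+2)  2317: Fri (+1) ✓
  2318: Sat (+1)  2319: Sun (+1)  2320: Tue (+2)  2321: Wed (+1)  … (60 more years) …
  2382: Tue (+1)  2383: Wed (+1)  2384: Fri (+2) ✓  2385: Sat (+1)  2386: Sun (+1)
  2387: Mon (+1)  2388: Wed (+2)  2389: Thu (+1)  2390: Fri (+1) ✓  2391: Sat (+1)
  2392: Mon (+2)  2393: Tue (+1)  2394: Wed (+1)  2395: Thu (+1)
Friday years: 2317, 2323, 2328, 2334, 2345, 2351, 2356, 2362, 2373, 2379, 2384, 2390 — 12 in total.

12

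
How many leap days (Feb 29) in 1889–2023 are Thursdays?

4

Leap years in 1889–2023: 32 of them.
Feb 29 weekday advances by 5 (mod 7) from one leap year to the next four years later (or differs when a century non-leap intervenes).
Leap-day weekdays: 1892:Mon 1896:Sat 1904:Mon 1908:Sat 1912:Thu✓ 1916:Tue 1920:Sun 1924:Fri 1928:Wed 1932:Mon 1936:Sat 1940:Thu✓ 1944:Tue …(6 more)… 1972:Tue 1976:Sun 1980:Fri 1984:Wed 1988:Mon 1992:Sat 1996:Thu✓ 2000:Tue 2004:Sun 2008:Fri 2012:Wed 2016:Mon 2020:Sat
Thursday: 1912, 1940, 1968, 1996 → 4.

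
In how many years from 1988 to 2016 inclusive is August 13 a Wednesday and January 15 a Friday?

Check each year's weekday for August 13 and January 15:
  1988: Sat/Fri  1989: Sun/Sun  1990: Mon/Mon  1991: Tue/Tue  1992: Thu/Wed  1993: Fri/Fri  1994: Sat/Sat  1995: Sun/Sun  1996: Tue/Mon  1997: Wed/Wed  1998: Thu/Thu  1999: Fri/Fri  2000: Sun/Sat  2001: Mon/Mon  2002: Tue/Tue  2003: Wed/Wed  2004: Fri/Thu  2005: Sat/Sat  2006: Sun/Sun  2007: Mon/Mon  2008: Wed/Tue  2009: Thu/Thu  2010: Fri/Fri  2011: Sat/Sat  2012: Mon/Sun  2013: Tue/Tue  2014: Wed/Wed  2015: Thu/Thu  2016: Sat/Fri
Both conditions hold in: no year — 0.

0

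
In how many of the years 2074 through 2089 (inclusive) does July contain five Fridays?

7

July has 31 days; it has five Fridays when Friday falls among the first (month-length − 28) days — i.e. when July 1 is one of Friday/Thursday/Wednesday.
July 1 by year: 2074:Sun 2075:Mon 2076:Wed✓ 2077:Thu✓ 2078:Fri✓ 2079:Sat 2080:Mon 2081:Tue 2082:Wed✓ 2083:Thu✓ 2084:Sat 2085:Sun 2086:Mon 2087:Tue 2088:Thu✓ 2089:Fri✓
Years with five Fridays: 2076, 2077, 2078, 2082, 2083, 2088, 2089 → 7.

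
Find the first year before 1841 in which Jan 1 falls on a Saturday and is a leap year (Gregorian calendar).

Jan 1 advances by 2 weekdays after a leap year and by 1 after a common year.
1841: Jan 1 is Friday.
1840: Wednesday (leap)
1839: Tuesday
1838: Monday
1837: Sunday
1836: Friday (leap)
1835: Thursday
1834: Wednesday
1833: Tuesday
1832: Sunday (leap)
1831: Saturday
1830: Friday
1829: Thursday
1828: Tuesday (leap)
1827: Monday
1826: Sunday
1825: Saturday
1824: Thursday (leap)
1823: Wednesday
1822: Tuesday
1821: Monday
1820: Saturday (leap)
1820 begins on a Saturday and is a leap year.

1820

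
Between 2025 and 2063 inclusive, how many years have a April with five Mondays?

11

April has 30 days; it has five Mondays when Monday falls among the first (month-length − 28) days — i.e. when April 1 is one of Monday/Sunday.
April 1 by year: 2025:Tue 2026:Wed 2027:Thu 2028:Sat 2029:Sun✓ 2030:Mon✓ 2031:Tue 2032:Thu 2033:Fri 2034:Sat 2035:Sun✓ 2036:Tue 2037:Wed 2038:Thu 2039:Fri …(9 more)… 2049:Thu 2050:Fri 2051:Sat 2052:Mon✓ 2053:Tue 2054:Wed 2055:Thu 2056:Sat 2057:Sun✓ 2058:Mon✓ 2059:Tue 2060:Thu 2061:Fri 2062:Sat 2063:Sun✓
Years with five Mondays: 2029, 2030, 2035, 2040, 2041, 2046, 2047, 2052, 2057, 2058, 2063 → 11.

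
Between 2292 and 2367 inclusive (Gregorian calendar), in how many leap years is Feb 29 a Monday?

4

Leap years in 2292–2367: 18 of them.
Feb 29 weekday advances by 5 (mod 7) from one leap year to the next four years later (or differs when a century non-leap intervenes).
Leap-day weekdays: 2292:Mon✓ 2296:Sat 2304:Mon✓ 2308:Sat 2312:Thu 2316:Tue 2320:Sun 2324:Fri 2328:Wed 2332:Mon✓ 2336:Sat 2340:Thu 2344:Tue 2348:Sun 2352:Fri 2356:Wed 2360:Mon✓ 2364:Sat
Monday: 2292, 2304, 2332, 2360 → 4.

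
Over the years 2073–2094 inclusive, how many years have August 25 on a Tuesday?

Track August 25's weekday year by year (advancing +1, or +2 across a Feb 29):
  2073: Fri  2074: Sat (+1)  2075: Sun (+1)  2076: Tue (+2) ✓  2077: Wed (+1)
  2078: Thu (+1)  2079: Fri (+1)  2080: Sun (+2)  2081: Mon (+1)  2082: Tue (+1) ✓
  2083: Wed (+1)  2084: Fri (+2)  2085: Sat (+1)  2086: Sun (+1)  2087: Mon (+1)
  2088: Wed (+2)  2089: Thu (+1)  2090: Fri (+1)  2091: Sat (+1)  2092: Mon (+2)
  2093: Tue (+1) ✓  2094: Wed (+1)
Tuesday years: 2076, 2082, 2093 — 3 in total.

3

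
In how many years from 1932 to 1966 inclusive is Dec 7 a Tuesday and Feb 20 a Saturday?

4

Check each year's weekday for Dec 7 and Feb 20:
  1932: Wed/Sat  1933: Thu/Mon  1934: Fri/Tue  1935: Sat/Wed  1936: Mon/Thu  1937: Tue/Sat ✓  1938: Wed/Sun  1939: Thu/Mon  1940: Sat/Tue  1941: Sun/Thu  1942: Mon/Fri  1943: Tue/Sat ✓  1944: Thu/Sun  1945: Fri/Tue  …(7 more)…  1953: Mon/Fri  1954: Tue/Sat ✓  1955: Wed/Sun  1956: Fri/Mon  1957: Sat/Wed  1958: Sun/Thu  1959: Mon/Fri  1960: Wed/Sat  1961: Thu/Mon  1962: Fri/Tue  1963: Sat/Wed  1964: Mon/Thu  1965: Tue/Sat ✓  1966: Wed/Sun
Both conditions hold in: 1937, 1943, 1954, 1965 — 4.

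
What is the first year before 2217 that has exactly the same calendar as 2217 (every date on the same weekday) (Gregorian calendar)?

2206

Two years share a calendar iff Jan 1 falls on the same weekday and both are leap or both are common. 2217: Jan 1 is Wednesday, common year.
2216: Jan 1 Monday, leap
2215: Jan 1 Sunday, common
2214: Jan 1 Saturday, common
2213: Jan 1 Friday, common
2212: Jan 1 Wednesday, leap
2211: Jan 1 Tuesday, common
2210: Jan 1 Monday, common
2209: Jan 1 Sunday, common
2208: Jan 1 Friday, leap
2207: Jan 1 Thursday, common
2206: Jan 1 Wednesday, common
2206 matches on both conditions.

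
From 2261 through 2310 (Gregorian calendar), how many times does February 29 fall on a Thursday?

1

Leap years in 2261–2310: 11 of them.
Feb 29 weekday advances by 5 (mod 7) from one leap year to the next four years later (or differs when a century non-leap intervenes).
Leap-day weekdays: 2264:Mon 2268:Sat 2272:Thu✓ 2276:Tue 2280:Sun 2284:Fri 2288:Wed 2292:Mon 2296:Sat 2304:Mon 2308:Sat
Thursday: 2272 → 1.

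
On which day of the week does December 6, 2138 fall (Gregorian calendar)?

Saturday

January 1, 2138 is a Wednesday.
December 6 is day 340 of the year, i.e. 339 days after Jan 1.
339 mod 7 = 3, so advance 3 weekdays from Wednesday: Saturday.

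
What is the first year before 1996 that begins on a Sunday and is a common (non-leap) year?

Jan 1 advances by 2 weekdays after a leap year and by 1 after a common year.
1996: Jan 1 is Monday (leap).
1995: Sunday
1995 begins on a Sunday and is a common year.

1995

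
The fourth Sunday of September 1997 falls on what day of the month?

28

September 1, 1997 is a Monday, so the first Sunday is the 7th.
The fourth Sunday is 7 + 21 = 28.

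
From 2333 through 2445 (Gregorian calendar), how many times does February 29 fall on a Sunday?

4

Leap years in 2333–2445: 28 of them.
Feb 29 weekday advances by 5 (mod 7) from one leap year to the next four years later (or differs when a century non-leap intervenes).
Leap-day weekdays: 2336:Sat 2340:Thu 2344:Tue 2348:Sun✓ 2352:Fri 2356:Wed 2360:Mon 2364:Sat 2368:Thu 2372:Tue 2376:Sun✓ 2380:Fri 2384:Wed 2388:Mon 2392:Sat 2396:Thu 2400:Tue 2404:Sun✓ 2408:Fri 2412:Wed 2416:Mon 2420:Sat 2424:Thu 2428:Tue 2432:Sun✓ 2436:Fri 2440:Wed 2444:Mon
Sunday: 2348, 2376, 2404, 2432 → 4.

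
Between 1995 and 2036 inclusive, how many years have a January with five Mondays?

19

January has 31 days; it has five Mondays when Monday falls among the first (month-length − 28) days — i.e. when January 1 is one of Monday/Sunday/Saturday.
January 1 by year: 1995:Sun✓ 1996:Mon✓ 1997:Wed 1998:Thu 1999:Fri 2000:Sat✓ 2001:Mon✓ 2002:Tue 2003:Wed 2004:Thu 2005:Sat✓ 2006:Sun✓ 2007:Mon✓ 2008:Tue 2009:Thu …(12 more)… 2022:Sat✓ 2023:Sun✓ 2024:Mon✓ 2025:Wed 2026:Thu 2027:Fri 2028:Sat✓ 2029:Mon✓ 2030:Tue 2031:Wed 2032:Thu 2033:Sat✓ 2034:Sun✓ 2035:Mon✓ 2036:Tue
Years with five Mondays: 1995, 1996, 2000, 2001, 2005, 2006, 2007, 2011, 2012, 2017, 2018, 2022, 2023, 2024, 2028, 2029, 2033, 2034, 2035 → 19.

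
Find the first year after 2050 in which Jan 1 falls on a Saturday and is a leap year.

Jan 1 advances by 2 weekdays after a leap year and by 1 after a common year.
2050: Jan 1 is Saturday.
2051: Sunday
2052: Monday (leap)
2053: Wednesday
2054: Thursday
2055: Friday
2056: Saturday (leap)
2056 begins on a Saturday and is a leap year.

2056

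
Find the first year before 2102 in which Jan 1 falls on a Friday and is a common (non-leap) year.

2100

Jan 1 advances by 2 weekdays after a leap year and by 1 after a common year.
2102: Jan 1 is Sunday.
2101: Saturday
2100: Friday
2100 begins on a Friday and is a common year.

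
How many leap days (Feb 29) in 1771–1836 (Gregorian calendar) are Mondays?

3

Leap years in 1771–1836: 16 of them.
Feb 29 weekday advances by 5 (mod 7) from one leap year to the next four years later (or differs when a century non-leap intervenes).
Leap-day weekdays: 1772:Sat 1776:Thu 1780:Tue 1784:Sun 1788:Fri 1792:Wed 1796:Mon✓ 1804:Wed 1808:Mon✓ 1812:Sat 1816:Thu 1820:Tue 1824:Sun 1828:Fri 1832:Wed 1836:Mon✓
Monday: 1796, 1808, 1836 → 3.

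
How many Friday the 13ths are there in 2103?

2

Check the 13th of each month of 2103: Jan 13: Sat, Feb 13: Tue, Mar 13: Tue, Apr 13: Fri, May 13: Sun, Jun 13: Wed, Jul 13: Fri, Aug 13: Mon, Sep 13: Thu, Oct 13: Sat, Nov 13: Tue, Dec 13: Thu.
Friday occurs in April, July — 2 months.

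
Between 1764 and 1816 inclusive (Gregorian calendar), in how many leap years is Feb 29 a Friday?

1

Leap years in 1764–1816: 13 of them.
Feb 29 weekday advances by 5 (mod 7) from one leap year to the next four years later (or differs when a century non-leap intervenes).
Leap-day weekdays: 1764:Wed 1768:Mon 1772:Sat 1776:Thu 1780:Tue 1784:Sun 1788:Fri✓ 1792:Wed 1796:Mon 1804:Wed 1808:Mon 1812:Sat 1816:Thu
Friday: 1788 → 1.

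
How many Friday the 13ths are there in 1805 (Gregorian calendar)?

Check the 13th of each month of 1805: Jan 13: Sun, Feb 13: Wed, Mar 13: Wed, Apr 13: Sat, May 13: Mon, Jun 13: Thu, Jul 13: Sat, Aug 13: Tue, Sep 13: Fri, Oct 13: Sun, Nov 13: Wed, Dec 13: Fri.
Friday occurs in September, December — 2 months.

2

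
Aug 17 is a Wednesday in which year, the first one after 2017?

2022

From one year to the next, a fixed date's weekday advances by 1, or by 2 when a Feb 29 lies between the two dates.
2017: August 17 is Thursday.
2018: Friday (+1)
2019: Saturday (+1)
2020: Monday (+2)
2021: Tuesday (+1)
2022: Wednesday (+1)
Aug 17 falls on a Wednesday in 2022.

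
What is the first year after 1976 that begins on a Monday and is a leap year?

1996

Jan 1 advances by 2 weekdays after a leap year and by 1 after a common year.
1976: Jan 1 is Thursday (leap).
1977: Saturday
1978: Sunday
1979: Monday
1980: Tuesday (leap)
1981: Thursday
1982: Friday
1983: Saturday
1984: Sunday (leap)
1985: Tuesday
1986: Wednesday
1987: Thursday
1988: Friday (leap)
1989: Sunday
1990: Monday
1991: Tuesday
1992: Wednesday (leap)
1993: Friday
1994: Saturday
1995: Sunday
1996: Monday (leap)
1996 begins on a Monday and is a leap year.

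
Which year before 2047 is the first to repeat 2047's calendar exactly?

2041

Two years share a calendar iff Jan 1 falls on the same weekday and both are leap or both are common. 2047: Jan 1 is Tuesday, common year.
2046: Jan 1 Monday, common
2045: Jan 1 Sunday, common
2044: Jan 1 Friday, leap
2043: Jan 1 Thursday, common
2042: Jan 1 Wednesday, common
2041: Jan 1 Tuesday, common
2041 matches on both conditions.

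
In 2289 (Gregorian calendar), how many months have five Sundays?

4

A month of length L has five Sundays iff its first Sunday is on day ≤ L−28 (so day 1–3 in a 31-day month, 1–2 in a 30-day month, day 1 in a leap February).
Checking each month of 2289: Jan starts Tue (31d); Feb starts Fri (28d); Mar starts Fri (31d) ✓; Apr starts Mon (30d); May starts Wed (31d); Jun starts Sat (30d) ✓; Jul starts Mon (31d); Aug starts Thu (31d); Sep starts Sun (30d) ✓; Oct starts Tue (31d); Nov starts Fri (30d); Dec starts Sun (31d) ✓.
Five-Sunday months: March, June, September, December → 4.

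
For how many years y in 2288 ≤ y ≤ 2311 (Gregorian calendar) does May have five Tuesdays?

12

May has 31 days; it has five Tuesdays when Tuesday falls among the first (month-length − 28) days — i.e. when May 1 is one of Tuesday/Monday/Sunday.
May 1 by year: 2288:Tue✓ 2289:Wed 2290:Thu 2291:Fri 2292:Sun✓ 2293:Mon✓ 2294:Tue✓ 2295:Wed 2296:Fri 2297:Sat 2298:Sun✓ 2299:Mon✓ 2300:Tue✓ 2301:Wed 2302:Thu 2303:Fri 2304:Sun✓ 2305:Mon✓ 2306:Tue✓ 2307:Wed 2308:Fri 2309:Sat 2310:Sun✓ 2311:Mon✓
Years with five Tuesdays: 2288, 2292, 2293, 2294, 2298, 2299, 2300, 2304, 2305, 2306, 2310, 2311 → 12.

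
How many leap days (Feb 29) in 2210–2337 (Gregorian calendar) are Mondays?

5

Leap years in 2210–2337: 31 of them.
Feb 29 weekday advances by 5 (mod 7) from one leap year to the next four years later (or differs when a century non-leap intervenes).
Leap-day weekdays: 2212:Sat 2216:Thu 2220:Tue 2224:Sun 2228:Fri 2232:Wed 2236:Mon✓ 2240:Sat 2244:Thu 2248:Tue 2252:Sun 2256:Fri 2260:Wed …(5 more)… 2284:Fri 2288:Wed 2292:Mon✓ 2296:Sat 2304:Mon✓ 2308:Sat 2312:Thu 2316:Tue 2320:Sun 2324:Fri 2328:Wed 2332:Mon✓ 2336:Sat
Monday: 2236, 2264, 2292, 2304, 2332 → 5.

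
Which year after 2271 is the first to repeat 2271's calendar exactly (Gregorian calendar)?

Two years share a calendar iff Jan 1 falls on the same weekday and both are leap or both are common. 2271: Jan 1 is Sunday, common year.
2272: Jan 1 Monday, leap
2273: Jan 1 Wednesday, common
2274: Jan 1 Thursday, common
2275: Jan 1 Friday, common
2276: Jan 1 Saturday, leap
2277: Jan 1 Monday, common
2278: Jan 1 Tuesday, common
2279: Jan 1 Wednesday, common
2280: Jan 1 Thursday, leap
2281: Jan 1 Saturday, common
2282: Jan 1 Sunday, common
2282 matches on both conditions.

2282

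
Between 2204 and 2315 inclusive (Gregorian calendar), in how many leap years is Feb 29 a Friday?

3

Leap years in 2204–2315: 27 of them.
Feb 29 weekday advances by 5 (mod 7) from one leap year to the next four years later (or differs when a century non-leap intervenes).
Leap-day weekdays: 2204:Wed 2208:Mon 2212:Sat 2216:Thu 2220:Tue 2224:Sun 2228:Fri✓ 2232:Wed 2236:Mon 2240:Sat 2244:Thu 2248:Tue 2252:Sun 2256:Fri✓ 2260:Wed 2264:Mon 2268:Sat 2272:Thu 2276:Tue 2280:Sun 2284:Fri✓ 2288:Wed 2292:Mon 2296:Sat 2304:Mon 2308:Sat 2312:Thu
Friday: 2228, 2256, 2284 → 3.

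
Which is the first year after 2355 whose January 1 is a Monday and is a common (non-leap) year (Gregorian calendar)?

Jan 1 advances by 2 weekdays after a leap year and by 1 after a common year.
2355: Jan 1 is Saturday.
2356: Sunday (leap)
2357: Tuesday
2358: Wednesday
2359: Thursday
2360: Friday (leap)
2361: Sunday
2362: Monday
2362 begins on a Monday and is a common year.

2362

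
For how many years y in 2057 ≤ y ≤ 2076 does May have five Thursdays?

10

May has 31 days; it has five Thursdays when Thursday falls among the first (month-length − 28) days — i.e. when May 1 is one of Thursday/Wednesday/Tuesday.
May 1 by year: 2057:Tue✓ 2058:Wed✓ 2059:Thu✓ 2060:Sat 2061:Sun 2062:Mon 2063:Tue✓ 2064:Thu✓ 2065:Fri 2066:Sat 2067:Sun 2068:Tue✓ 2069:Wed✓ 2070:Thu✓ 2071:Fri 2072:Sun 2073:Mon 2074:Tue✓ 2075:Wed✓ 2076:Fri
Years with five Thursdays: 2057, 2058, 2059, 2063, 2064, 2068, 2069, 2070, 2074, 2075 → 10.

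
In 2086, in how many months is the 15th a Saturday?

Check the 15th of each month of 2086: Jan 15: Tue, Feb 15: Fri, Mar 15: Fri, Apr 15: Mon, May 15: Wed, Jun 15: Sat, Jul 15: Mon, Aug 15: Thu, Sep 15: Sun, Oct 15: Tue, Nov 15: Fri, Dec 15: Sun.
Saturday occurs in June — 1 month.

1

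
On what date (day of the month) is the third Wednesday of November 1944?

15

November 1, 1944 is a Wednesday, so the first Wednesday is the 1st.
The third Wednesday is 1 + 14 = 15.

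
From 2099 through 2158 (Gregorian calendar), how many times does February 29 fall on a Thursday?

Leap years in 2099–2158: 14 of them.
Feb 29 weekday advances by 5 (mod 7) from one leap year to the next four years later (or differs when a century non-leap intervenes).
Leap-day weekdays: 2104:Fri 2108:Wed 2112:Mon 2116:Sat 2120:Thu✓ 2124:Tue 2128:Sun 2132:Fri 2136:Wed 2140:Mon 2144:Sat 2148:Thu✓ 2152:Tue 2156:Sun
Thursday: 2120, 2148 → 2.

2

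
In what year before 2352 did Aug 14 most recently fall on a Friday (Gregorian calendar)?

From one year to the next, a fixed date's weekday advances by 1, or by 2 when a Feb 29 lies between the two dates.
2352: August 14 is Thursday.
2351: Tuesday (−2)
2350: Monday (−1)
2349: Sunday (−1)
2348: Saturday (−1)
2347: Thursday (−2)
2346: Wednesday (−1)
2345: Tuesday (−1)
2344: Monday (−1)
2343: Saturday (−2)
2342: Friday (−1)
Aug 14 falls on a Friday in 2342.

2342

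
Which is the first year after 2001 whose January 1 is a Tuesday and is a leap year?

2008

Jan 1 advances by 2 weekdays after a leap year and by 1 after a common year.
2001: Jan 1 is Monday.
2002: Tuesday
2003: Wednesday
2004: Thursday (leap)
2005: Saturday
2006: Sunday
2007: Monday
2008: Tuesday (leap)
2008 begins on a Tuesday and is a leap year.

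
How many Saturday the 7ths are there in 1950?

Check the 7th of each month of 1950: Jan 7: Sat, Feb 7: Tue, Mar 7: Tue, Apr 7: Fri, May 7: Sun, Jun 7: Wed, Jul 7: Fri, Aug 7: Mon, Sep 7: Thu, Oct 7: Sat, Nov 7: Tue, Dec 7: Thu.
Saturday occurs in January, October — 2 months.

2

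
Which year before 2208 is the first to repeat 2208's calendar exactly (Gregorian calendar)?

2196

Two years share a calendar iff Jan 1 falls on the same weekday and both are leap or both are common. 2208: Jan 1 is Friday, leap year.
2207: Jan 1 Thursday, common
2206: Jan 1 Wednesday, common
2205: Jan 1 Tuesday, common
2204: Jan 1 Sunday, leap
2203: Jan 1 Saturday, common
2202: Jan 1 Friday, common
2201: Jan 1 Thursday, common
2200: Jan 1 Wednesday, common
2199: Jan 1 Tuesday, common
2198: Jan 1 Monday, common
2197: Jan 1 Sunday, common
2196: Jan 1 Friday, leap
2196 matches on both conditions.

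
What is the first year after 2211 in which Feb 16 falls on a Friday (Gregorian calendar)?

From one year to the next, a fixed date's weekday advances by 1, or by 2 when a Feb 29 lies between the two dates.
2211: February 16 is Saturday.
2212: Sunday (+1)
2213: Tuesday (+2)
2214: Wednesday (+1)
2215: Thursday (+1)
2216: Friday (+1)
Feb 16 falls on a Friday in 2216.

2216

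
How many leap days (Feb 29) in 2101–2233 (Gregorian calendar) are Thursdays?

Leap years in 2101–2233: 32 of them.
Feb 29 weekday advances by 5 (mod 7) from one leap year to the next four years later (or differs when a century non-leap intervenes).
Leap-day weekdays: 2104:Fri 2108:Wed 2112:Mon 2116:Sat 2120:Thu✓ 2124:Tue 2128:Sun 2132:Fri 2136:Wed 2140:Mon 2144:Sat 2148:Thu✓ 2152:Tue …(6 more)… 2180:Tue 2184:Sun 2188:Fri 2192:Wed 2196:Mon 2204:Wed 2208:Mon 2212:Sat 2216:Thu✓ 2220:Tue 2224:Sun 2228:Fri 2232:Wed
Thursday: 2120, 2148, 2176, 2216 → 4.

4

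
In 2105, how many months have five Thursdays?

5

A month of length L has five Thursdays iff its first Thursday is on day ≤ L−28 (so day 1–3 in a 31-day month, 1–2 in a 30-day month, day 1 in a leap February).
Checking each month of 2105: Jan starts Thu (31d) ✓; Feb starts Sun (28d); Mar starts Sun (31d); Apr starts Wed (30d) ✓; May starts Fri (31d); Jun starts Mon (30d); Jul starts Wed (31d) ✓; Aug starts Sat (31d); Sep starts Tue (30d); Oct starts Thu (31d) ✓; Nov starts Sun (30d); Dec starts Tue (31d) ✓.
Five-Thursday months: January, April, July, October, December → 5.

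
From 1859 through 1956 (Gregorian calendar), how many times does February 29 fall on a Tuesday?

Leap years in 1859–1956: 24 of them.
Feb 29 weekday advances by 5 (mod 7) from one leap year to the next four years later (or differs when a century non-leap intervenes).
Leap-day weekdays: 1860:Wed 1864:Mon 1868:Sat 1872:Thu 1876:Tue✓ 1880:Sun 1884:Fri 1888:Wed 1892:Mon 1896:Sat 1904:Mon 1908:Sat 1912:Thu 1916:Tue✓ 1920:Sun 1924:Fri 1928:Wed 1932:Mon 1936:Sat 1940:Thu 1944:Tue✓ 1948:Sun 1952:Fri 1956:Wed
Tuesday: 1876, 1916, 1944 → 3.

3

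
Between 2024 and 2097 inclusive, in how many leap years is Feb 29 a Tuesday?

Leap years in 2024–2097: 19 of them.
Feb 29 weekday advances by 5 (mod 7) from one leap year to the next four years later (or differs when a century non-leap intervenes).
Leap-day weekdays: 2024:Thu 2028:Tue✓ 2032:Sun 2036:Fri 2040:Wed 2044:Mon 2048:Sat 2052:Thu 2056:Tue✓ 2060:Sun 2064:Fri 2068:Wed 2072:Mon 2076:Sat 2080:Thu 2084:Tue✓ 2088:Sun 2092:Fri 2096:Wed
Tuesday: 2028, 2056, 2084 → 3.

3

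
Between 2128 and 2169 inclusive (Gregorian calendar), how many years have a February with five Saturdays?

1

February has 28 days (29 in leap years); it has five Saturdays when Saturday falls among the first (month-length − 28) days — i.e. when February 1 is Saturday in a leap year (never in a common year).
February 1 by year: 2128:Sun 2129:Tue 2130:Wed 2131:Thu 2132:Fri 2133:Sun 2134:Mon 2135:Tue 2136:Wed 2137:Fri 2138:Sat 2139:Sun 2140:Mon 2141:Wed 2142:Thu …(12 more)… 2155:Sat 2156:Sun 2157:Tue 2158:Wed 2159:Thu 2160:Fri 2161:Sun 2162:Mon 2163:Tue 2164:Wed 2165:Fri 2166:Sat 2167:Sun 2168:Mon 2169:Wed
Years with five Saturdays: 2144 → 1.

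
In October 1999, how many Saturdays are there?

October 1999 has 31 days and begins on Friday.
The first Saturday is October 2.
Saturdays fall on 2, 9, 16, 23, 30 — that's 5.

5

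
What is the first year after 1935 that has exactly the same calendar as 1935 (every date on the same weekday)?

1946

Two years share a calendar iff Jan 1 falls on the same weekday and both are leap or both are common. 1935: Jan 1 is Tuesday, common year.
1936: Jan 1 Wednesday, leap
1937: Jan 1 Friday, common
1938: Jan 1 Saturday, common
1939: Jan 1 Sunday, common
1940: Jan 1 Monday, leap
1941: Jan 1 Wednesday, common
1942: Jan 1 Thursday, common
1943: Jan 1 Friday, common
1944: Jan 1 Saturday, leap
1945: Jan 1 Monday, common
1946: Jan 1 Tuesday, common
1946 matches on both conditions.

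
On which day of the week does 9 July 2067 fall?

January 1, 2067 is a Saturday.
July 9 is day 190 of the year, i.e. 189 days after Jan 1.
189 mod 7 = 0, so advance 0 weekdays from Saturday: Saturday.

Saturday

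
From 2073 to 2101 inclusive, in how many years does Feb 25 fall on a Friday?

Track Feb 25's weekday year by year (advancing +1, or +2 across a Feb 29):
  2073: Sat  2074: Sun (+1)  2075: Mon (+1)  2076: Tue (+1)  2077: Thu (+2)
  2078: Fri (+1) ✓  2079: Sat (+1)  2080: Sun (+1)  2081: Tue (+2)  2082: Wed (+1)
  2083: Thu (+1)  2084: Fri (+1) ✓  2085: Sun (+2)  2086: Mon (+1)  2087: Tue (+1)
  2088: Wed (+1)  2089: Fri (+2) ✓  2090: Sat (+1)  2091: Sun (+1)  2092: Mon (+1)
  2093: Wed (+2)  2094: Thu (+1)  2095: Fri (+1) ✓  2096: Sat (+1)  2097: Mon (+2)
  2098: Tue (+1)  2099: Wed (+1)  2100: Thu (+1)  2101: Fri (+1) ✓
Friday years: 2078, 2084, 2089, 2095, 2101 — 5 in total.

5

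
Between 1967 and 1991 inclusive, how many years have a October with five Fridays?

10

October has 31 days; it has five Fridays when Friday falls among the first (month-length − 28) days — i.e. when October 1 is one of Friday/Thursday/Wednesday.
October 1 by year: 1967:Sun 1968:Tue 1969:Wed✓ 1970:Thu✓ 1971:Fri✓ 1972:Sun 1973:Mon 1974:Tue 1975:Wed✓ 1976:Fri✓ 1977:Sat 1978:Sun 1979:Mon 1980:Wed✓ 1981:Thu✓ 1982:Fri✓ 1983:Sat 1984:Mon 1985:Tue 1986:Wed✓ 1987:Thu✓ 1988:Sat 1989:Sun 1990:Mon 1991:Tue
Years with five Fridays: 1969, 1970, 1971, 1975, 1976, 1980, 1981, 1982, 1986, 1987 → 10.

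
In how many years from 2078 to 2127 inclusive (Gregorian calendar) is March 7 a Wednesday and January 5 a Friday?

5

Check each year's weekday for March 7 and January 5:
  2078: Mon/Wed  2079: Tue/Thu  2080: Thu/Fri  2081: Fri/Sun  2082: Sat/Mon  2083: Sun/Tue  2084: Tue/Wed  2085: Wed/Fri ✓  2086: Thu/Sat  2087: Fri/Sun  2088: Sun/Mon  2089: Mon/Wed  2090: Tue/Thu  2091: Wed/Fri ✓  …(22 more)…  2114: Wed/Fri ✓  2115: Thu/Sat  2116: Sat/Sun  2117: Sun/Tue  2118: Mon/Wed  2119: Tue/Thu  2120: Thu/Fri  2121: Fri/Sun  2122: Sat/Mon  2123: Sun/Tue  2124: Tue/Wed  2125: Wed/Fri ✓  2126: Thu/Sat  2127: Fri/Sun
Both conditions hold in: 2085, 2091, 2103, 2114, 2125 — 5.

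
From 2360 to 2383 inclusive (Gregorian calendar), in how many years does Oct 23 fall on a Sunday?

4

Track Oct 23's weekday year by year (advancing +1, or +2 across a Feb 29):
  2360: Sun ✓  2361: Mon (+1)  2362: Tue (+1)  2363: Wed (+1)  2364: Fri (+2)
  2365: Sat (+1)  2366: Sun (+1) ✓  2367: Mon (+1)  2368: Wed (+2)  2369: Thu (+1)
  2370: Fri (+1)  2371: Sat (+1)  2372: Mon (+2)  2373: Tue (+1)  2374: Wed (+1)
  2375: Thu (+1)  2376: Sat (+2)  2377: Sun (+1) ✓  2378: Mon (+1)  2379: Tue (+1)
  2380: Thu (+2)  2381: Fri (+1)  2382: Sat (+1)  2383: Sun (+1) ✓
Sunday years: 2360, 2366, 2377, 2383 — 4 in total.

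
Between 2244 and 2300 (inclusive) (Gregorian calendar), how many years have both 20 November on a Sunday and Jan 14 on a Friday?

Check each year's weekday for 20 November and Jan 14:
  2244: Wed/Sun  2245: Thu/Tue  2246: Fri/Wed  2247: Sat/Thu  2248: Mon/Fri  2249: Tue/Sun  2250: Wed/Mon  2251: Thu/Tue  2252: Sat/Wed  2253: Sun/Fri ✓  2254: Mon/Sat  2255: Tue/Sun  2256: Thu/Mon  2257: Fri/Wed  …(29 more)…  2287: Sun/Fri ✓  2288: Tue/Sat  2289: Wed/Mon  2290: Thu/Tue  2291: Fri/Wed  2292: Sun/Thu  2293: Mon/Sat  2294: Tue/Sun  2295: Wed/Mon  2296: Fri/Tue  2297: Sat/Thu  2298: Sun/Fri ✓  2299: Mon/Sat  2300: Tue/Sun
Both conditions hold in: 2253, 2259, 2270, 2281, 2287, 2298 — 6.

6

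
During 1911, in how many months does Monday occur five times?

4

A month of length L has five Mondays iff its first Monday is on day ≤ L−28 (so day 1–3 in a 31-day month, 1–2 in a 30-day month, day 1 in a leap February).
Checking each month of 1911: Jan starts Sun (31d) ✓; Feb starts Wed (28d); Mar starts Wed (31d); Apr starts Sat (30d); May starts Mon (31d) ✓; Jun starts Thu (30d); Jul starts Sat (31d) ✓; Aug starts Tue (31d); Sep starts Fri (30d); Oct starts Sun (31d) ✓; Nov starts Wed (30d); Dec starts Fri (31d).
Five-Monday months: January, May, July, October → 4.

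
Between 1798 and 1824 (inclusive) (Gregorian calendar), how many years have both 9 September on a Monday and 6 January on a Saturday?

Check each year's weekday for 9 September and 6 January:
  1798: Sun/Sat  1799: Mon/Sun  1800: Tue/Mon  1801: Wed/Tue  1802: Thu/Wed  1803: Fri/Thu  1804: Sun/Fri  1805: Mon/Sun  1806: Tue/Mon  1807: Wed/Tue  1808: Fri/Wed  1809: Sat/Fri  1810: Sun/Sat  1811: Mon/Sun  1812: Wed/Mon  1813: Thu/Wed  1814: Fri/Thu  1815: Sat/Fri  1816: Mon/Sat ✓  1817: Tue/Mon  1818: Wed/Tue  1819: Thu/Wed  1820: Sat/Thu  1821: Sun/Sat  1822: Mon/Sun  1823: Tue/Mon  1824: Thu/Tue
Both conditions hold in: 1816 — 1.

1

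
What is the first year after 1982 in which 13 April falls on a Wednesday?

1983

From one year to the next, a fixed date's weekday advances by 1, or by 2 when a Feb 29 lies between the two dates.
1982: April 13 is Tuesday.
1983: Wednesday (+1)
13 April falls on a Wednesday in 1983.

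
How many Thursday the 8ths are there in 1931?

Check the 8th of each month of 1931: Jan 8: Thu, Feb 8: Sun, Mar 8: Sun, Apr 8: Wed, May 8: Fri, Jun 8: Mon, Jul 8: Wed, Aug 8: Sat, Sep 8: Tue, Oct 8: Thu, Nov 8: Sun, Dec 8: Tue.
Thursday occurs in January, October — 2 months.

2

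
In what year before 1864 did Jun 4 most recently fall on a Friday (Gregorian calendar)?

1858

From one year to the next, a fixed date's weekday advances by 1, or by 2 when a Feb 29 lies between the two dates.
1864: June 4 is Saturday.
1863: Thursday (−2)
1862: Wednesday (−1)
1861: Tuesday (−1)
1860: Monday (−1)
1859: Saturday (−2)
1858: Friday (−1)
Jun 4 falls on a Friday in 1858.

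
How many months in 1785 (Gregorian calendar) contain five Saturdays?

5

A month of length L has five Saturdays iff its first Saturday is on day ≤ L−28 (so day 1–3 in a 31-day month, 1–2 in a 30-day month, day 1 in a leap February).
Checking each month of 1785: Jan starts Sat (31d) ✓; Feb starts Tue (28d); Mar starts Tue (31d); Apr starts Fri (30d) ✓; May starts Sun (31d); Jun starts Wed (30d); Jul starts Fri (31d) ✓; Aug starts Mon (31d); Sep starts Thu (30d); Oct starts Sat (31d) ✓; Nov starts Tue (30d); Dec starts Thu (31d) ✓.
Five-Saturday months: January, April, July, October, December → 5.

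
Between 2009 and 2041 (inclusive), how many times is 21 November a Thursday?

5

Track 21 November's weekday year by year (advancing +1, or +2 across a Feb 29):
  2009: Sat  2010: Sun (+1)  2011: Mon (+1)  2012: Wed (+2)  2013: Thu (+1) ✓
  2014: Fri (+1)  2015: Sat (+1)  2016: Mon (+2)  2017: Tue (+1)  2018: Wed (+1)
  2019: Thu (+1) ✓  2020: Sat (+2)  2021: Sun (+1)  2022: Mon (+1)  … (5 more years) …
  2028: Tue (+2)  2029: Wed (+1)  2030: Thu (+1) ✓  2031: Fri (+1)  2032: Sun (+2)
  2033: Mon (+1)  2034: Tue (+1)  2035: Wed (+1)  2036: Fri (+2)  2037: Sat (+1)
  2038: Sun (+1)  2039: Mon (+1)  2040: Wed (+2)  2041: Thu (+1) ✓
Thursday years: 2013, 2019, 2024, 2030, 2041 — 5 in total.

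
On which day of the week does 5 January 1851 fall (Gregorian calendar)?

January 1, 1851 is a Wednesday.
January 5 is day 5 of the year, i.e. 4 days after Jan 1.
4 mod 7 = 4, so advance 4 weekdays from Wednesday: Sunday.

Sunday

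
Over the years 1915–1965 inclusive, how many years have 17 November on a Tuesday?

7

Track 17 November's weekday year by year (advancing +1, or +2 across a Feb 29):
  1915: Wed  1916: Fri (+2)  1917: Sat (+1)  1918: Sun (+1)  1919: Mon (+1)
  1920: Wed (+2)  1921: Thu (+1)  1922: Fri (+1)  1923: Sat (+1)  1924: Mon (+2)
  1925: Tue (+1) ✓  1926: Wed (+1)  1927: Thu (+1)  1928: Sat (+2)  … (23 more years) …
  1952: Mon (+2)  1953: Tue (+1) ✓  1954: Wed (+1)  1955: Thu (+1)  1956: Sat (+2)
  1957: Sun (+1)  1958: Mon (+1)  1959: Tue (+1) ✓  1960: Thu (+2)  1961: Fri (+1)
  1962: Sat (+1)  1963: Sun (+1)  1964: Tue (+2) ✓  1965: Wed (+1)
Tuesday years: 1925, 1931, 1936, 1942, 1953, 1959, 1964 — 7 in total.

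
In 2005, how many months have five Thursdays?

A month of length L has five Thursdays iff its first Thursday is on day ≤ L−28 (so day 1–3 in a 31-day month, 1–2 in a 30-day month, day 1 in a leap February).
Checking each month of 2005: Jan starts Sat (31d); Feb starts Tue (28d); Mar starts Tue (31d) ✓; Apr starts Fri (30d); May starts Sun (31d); Jun starts Wed (30d) ✓; Jul starts Fri (31d); Aug starts Mon (31d); Sep starts Thu (30d) ✓; Oct starts Sat (31d); Nov starts Tue (30d); Dec starts Thu (31d) ✓.
Five-Thursday months: March, June, September, December → 4.

4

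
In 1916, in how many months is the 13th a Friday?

1

Check the 13th of each month of 1916: Jan 13: Thu, Feb 13: Sun, Mar 13: Mon, Apr 13: Thu, May 13: Sat, Jun 13: Tue, Jul 13: Thu, Aug 13: Sun, Sep 13: Wed, Oct 13: Fri, Nov 13: Mon, Dec 13: Wed.
Friday occurs in October — 1 month.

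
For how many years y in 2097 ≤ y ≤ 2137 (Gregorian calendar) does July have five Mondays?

17

July has 31 days; it has five Mondays when Monday falls among the first (month-length − 28) days — i.e. when July 1 is one of Monday/Sunday/Saturday.
July 1 by year: 2097:Mon✓ 2098:Tue 2099:Wed 2100:Thu 2101:Fri 2102:Sat✓ 2103:Sun✓ 2104:Tue 2105:Wed 2106:Thu 2107:Fri 2108:Sun✓ 2109:Mon✓ 2110:Tue 2111:Wed …(11 more)… 2123:Thu 2124:Sat✓ 2125:Sun✓ 2126:Mon✓ 2127:Tue 2128:Thu 2129:Fri 2130:Sat✓ 2131:Sun✓ 2132:Tue 2133:Wed 2134:Thu 2135:Fri 2136:Sun✓ 2137:Mon✓
Years with five Mondays: 2097, 2102, 2103, 2108, 2109, 2113, 2114, 2115, 2119, 2120, 2124, 2125, 2126, 2130, 2131, 2136, 2137 → 17.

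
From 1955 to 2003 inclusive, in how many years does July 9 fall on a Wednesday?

Track July 9's weekday year by year (advancing +1, or +2 across a Feb 29):
  1955: Sat  1956: Mon (+2)  1957: Tue (+1)  1958: Wed (+1) ✓  1959: Thu (+1)
  1960: Sat (+2)  1961: Sun (+1)  1962: Mon (+1)  1963: Tue (+1)  1964: Thu (+2)
  1965: Fri (+1)  1966: Sat (+1)  1967: Sun (+1)  1968: Tue (+2)  … (21 more years) …
  1990: Mon (+1)  1991: Tue (+1)  1992: Thu (+2)  1993: Fri (+1)  1994: Sat (+1)
  1995: Sun (+1)  1996: Tue (+2)  1997: Wed (+1) ✓  1998: Thu (+1)  1999: Fri (+1)
  2000: Sun (+2)  2001: Mon (+1)  2002: Tue (+1)  2003: Wed (+1) ✓
Wednesday years: 1958, 1969, 1975, 1980, 1986, 1997, 2003 — 7 in total.

7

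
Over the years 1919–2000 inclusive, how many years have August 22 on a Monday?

Track August 22's weekday year by year (advancing +1, or +2 across a Feb 29):
  1919: Fri  1920: Sun (+2)  1921: Mon (+1) ✓  1922: Tue (+1)  1923: Wed (+1)
  1924: Fri (+2)  1925: Sat (+1)  1926: Sun (+1)  1927: Mon (+1) ✓  1928: Wed (+2)
  1929: Thu (+1)  1930: Fri (+1)  1931: Sat (+1)  1932: Mon (+2) ✓  … (54 more years) …
  1987: Sat (+1)  1988: Mon (+2) ✓  1989: Tue (+1)  1990: Wed (+1)  1991: Thu (+1)
  1992: Sat (+2)  1993: Sun (+1)  1994: Mon (+1) ✓  1995: Tue (+1)  1996: Thu (+2)
  1997: Fri (+1)  1998: Sat (+1)  1999: Sun (+1)  2000: Tue (+2)
Monday years: 1921, 1927, 1932, 1938, 1949, 1955, 1960, 1966, 1977, 1983, 1988, 1994 — 12 in total.

12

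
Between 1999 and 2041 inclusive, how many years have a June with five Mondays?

June has 30 days; it has five Mondays when Monday falls among the first (month-length − 28) days — i.e. when June 1 is one of Monday/Sunday.
June 1 by year: 1999:Tue 2000:Thu 2001:Fri 2002:Sat 2003:Sun✓ 2004:Tue 2005:Wed 2006:Thu 2007:Fri 2008:Sun✓ 2009:Mon✓ 2010:Tue 2011:Wed 2012:Fri 2013:Sat …(13 more)… 2027:Tue 2028:Thu 2029:Fri 2030:Sat 2031:Sun✓ 2032:Tue 2033:Wed 2034:Thu 2035:Fri 2036:Sun✓ 2037:Mon✓ 2038:Tue 2039:Wed 2040:Fri 2041:Sat
Years with five Mondays: 2003, 2008, 2009, 2014, 2015, 2020, 2025, 2026, 2031, 2036, 2037 → 11.

11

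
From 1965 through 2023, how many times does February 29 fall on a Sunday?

2

Leap years in 1965–2023: 14 of them.
Feb 29 weekday advances by 5 (mod 7) from one leap year to the next four years later (or differs when a century non-leap intervenes).
Leap-day weekdays: 1968:Thu 1972:Tue 1976:Sun✓ 1980:Fri 1984:Wed 1988:Mon 1992:Sat 1996:Thu 2000:Tue 2004:Sun✓ 2008:Fri 2012:Wed 2016:Mon 2020:Sat
Sunday: 1976, 2004 → 2.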